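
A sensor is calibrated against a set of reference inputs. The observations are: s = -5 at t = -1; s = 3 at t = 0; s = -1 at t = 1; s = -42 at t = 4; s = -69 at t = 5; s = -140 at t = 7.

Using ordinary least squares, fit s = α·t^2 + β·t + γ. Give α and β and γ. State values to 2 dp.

α = -3.14, β = 1.80, γ = 1.03

Sums needed: Σt^2·t^2 = 3284, Σt^2·t = 532, Σt^2 = 92, Σt·t = 92, Σt = 16, Σ1 = 6.
For Aᵀs: Σt^2·s = -9263, Σt·s = -1489, Σs = -254.
So AᵀA·[α, β, γ]ᵀ = Aᵀs: [[3284, 532, 92]; [532, 92, 16]; [92, 16, 6]]·[α, β, γ]ᵀ = [-9263, -1489, -254]ᵀ.
Inverting the 3×3 Gram matrix, [α, β, γ]ᵀ = [-201/64, 115/64, 33/32]ᵀ.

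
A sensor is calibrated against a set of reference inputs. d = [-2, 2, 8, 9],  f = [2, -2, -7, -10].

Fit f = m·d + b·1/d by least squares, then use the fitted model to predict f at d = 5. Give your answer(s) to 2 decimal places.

From the data, Σd·d = 153, Σd·1/d = 4, Σ1/d·1/d = 2737/5184.
Moment sums: Σd·f = -154, Σ1/d·f = -287/72.
Eliminating b: (2737/5184)·(row 1) − 4·(row 2) gives (37313/576)·m = (2737/5184)·(-154) − 4·(-287/72) = -169421/2592, so m = -338842/335817.
Then b = ((-287/72) − 4·(-338842/335817))/(2737/5184) = 3528/37313.
At d = 5: f̂ = (-338842/335817)·(5) + (3528/37313)·(1/5) = -8439298/1679085.

f̂ = -5.03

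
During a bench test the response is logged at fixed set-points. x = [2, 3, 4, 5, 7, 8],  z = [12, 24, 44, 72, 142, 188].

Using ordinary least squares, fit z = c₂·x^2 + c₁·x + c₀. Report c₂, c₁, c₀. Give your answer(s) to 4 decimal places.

c₂ = 3.2119, c₁ = -2.7119, c₀ = 4.0429

Normal-equation sums: Σx^2·x^2 = 7475, Σx^2·x = 1079, Σx^2 = 167, Σx·x = 167, Σx = 29, Σ1 = 6.
Right-hand side: Σx^2·z = 21758, Σx·z = 3130, Σz = 482.
MᵀM·[c₂, c₁, c₀]ᵀ = Mᵀz becomes [[7475, 1079, 167]; [1079, 167, 29]; [167, 29, 6]]·[c₂, c₁, c₀]ᵀ = [21758, 3130, 482]ᵀ.
Row-reducing yields c₂ = 1349/420, c₁ = -1139/420, c₀ = 283/70.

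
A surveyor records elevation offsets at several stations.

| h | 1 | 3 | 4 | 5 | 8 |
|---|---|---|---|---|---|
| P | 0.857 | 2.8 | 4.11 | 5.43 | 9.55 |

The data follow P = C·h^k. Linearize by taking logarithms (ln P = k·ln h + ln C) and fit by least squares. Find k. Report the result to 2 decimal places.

k = 1.16

Taking logs, ln P = k·ln h + ln C, so regress ln P on ln h.
Σln h = 6.1738, Σ(ln h)² = 10.0431, Σln P = 6.2372, Σln h·ln P = 10.5060.
Equations: 10.0431·k + 6.1738·ln C = 10.5060;  6.1738·k + 5·ln C = 6.2372.
Slope k = (n·Σln h·ln P − Σln h·Σln P)/(n·Σ(ln h)² − (Σln h)²) = (5·10.5060 − 6.1738·6.2372)/12.1000 = 1.15891; ln C = (Σln P − k·Σln h)/n = -0.18353.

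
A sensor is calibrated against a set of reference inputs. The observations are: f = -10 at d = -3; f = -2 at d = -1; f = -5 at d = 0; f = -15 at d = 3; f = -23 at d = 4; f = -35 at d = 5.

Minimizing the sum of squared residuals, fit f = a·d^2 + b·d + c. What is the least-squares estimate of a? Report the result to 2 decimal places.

a = -1.06

AᵀA·[a, b, c]ᵀ = Aᵀf reads: 1044·a + 188·b + 60·c = -1470;  188·a + 60·b + 8·c = -280;  60·a + 8·b + 6·c = -90.
Inverting the 3×3 Gram matrix, [a, b, c]ᵀ = [-271/256, -237/256, -407/128]ᵀ.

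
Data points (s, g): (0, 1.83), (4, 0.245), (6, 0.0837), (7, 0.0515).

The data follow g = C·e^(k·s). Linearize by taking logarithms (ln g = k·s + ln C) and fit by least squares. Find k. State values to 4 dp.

k = -0.5118

Linearized form: ln g = k·s + ln C. From the 4 transformed points,
Σs = 17.0000, Σ(s)² = 101.0000, Σln g = -6.2489, Σs·ln g = -41.2723.
Equations: 101.0000·k + 17.0000·ln C = -41.2723;  17.0000·k + 4·ln C = -6.2489.
Δ = 101.0000·4 − (17.0000)² = 115.0000; k = (-41.2723·4 − 17.0000·-6.2489)/115.0000 = -0.51181, ln C = (101.0000·-6.2489 − 17.0000·-41.2723)/115.0000 = 0.61298.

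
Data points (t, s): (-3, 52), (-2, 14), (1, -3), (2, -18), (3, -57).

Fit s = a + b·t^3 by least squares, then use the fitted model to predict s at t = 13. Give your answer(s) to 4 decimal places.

ŝ = -4431.9950

The normal equations are: 5·a + 1·b = -12;  1·a + 1587·b = -3202.
(Σ1 = 5, Σt^3 = 1, Σt^3·t^3 = 1587, Σs = -12, Σt^3·s = -3202.)
det = 5·1587 − 1² = 7934.
a = ((-12)·1587 − 1·(-3202))/7934 = -7921/3967; b = (5·(-3202) − 1·(-12))/7934 = -7999/3967.
At t = 13: ŝ = (-7921/3967)·(1) + (-7999/3967)·(2197) = -17581724/3967.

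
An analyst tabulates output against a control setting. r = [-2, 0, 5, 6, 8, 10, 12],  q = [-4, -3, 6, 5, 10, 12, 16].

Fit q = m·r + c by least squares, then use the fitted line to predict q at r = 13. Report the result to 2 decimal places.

Normal-equation sums: Σr·r = 373, Σr = 39, Σ1 = 7.
For Xᵀq: Σr·q = 460, Σq = 42.
Normal equations: [[373, 39]; [39, 7]]·[m, c]ᵀ = [460, 42]ᵀ.
Eliminating c: 7·(row 1) − 39·(row 2) gives 1090·m = 7·460 − 39·42 = 1582, so m = 791/545.
Then c = (42 − 39·(791/545))/7 = -1137/545.
At r = 13: q̂ = (791/545)·(13) + (-1137/545)·(1) = 9146/545.

q̂ = 16.78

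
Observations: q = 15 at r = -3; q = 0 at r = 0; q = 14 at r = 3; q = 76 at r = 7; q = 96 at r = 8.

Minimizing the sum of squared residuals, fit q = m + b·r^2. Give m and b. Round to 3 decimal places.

m = 0.716, b = 1.507

The normal system MᵀM·[m, b]ᵀ = Mᵀq is [[5, 131]; [131, 6659]]·[m, b]ᵀ = [201, 10129]ᵀ.
Determinant 5·6659 − 131² = 16134.
m = (201·6659 − 131·10129)/16134 = 5780/8067; b = (5·10129 − 131·201)/16134 = 12157/8067.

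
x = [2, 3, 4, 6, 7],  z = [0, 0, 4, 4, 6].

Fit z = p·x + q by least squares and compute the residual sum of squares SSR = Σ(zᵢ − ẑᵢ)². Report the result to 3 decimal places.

From the data, Σx·x = 114, Σx = 22, Σ1 = 5.
Moment sums: Σx·z = 82, Σz = 14.
Determinant 114·5 − 22² = 86.
p = (82·5 − 22·14)/86 = 51/43; q = (114·14 − 22·82)/86 = -104/43.
Residuals: 2/43, -49/43, 72/43, -30/43, 5/43; SSR = 198/43.

SSR = 4.605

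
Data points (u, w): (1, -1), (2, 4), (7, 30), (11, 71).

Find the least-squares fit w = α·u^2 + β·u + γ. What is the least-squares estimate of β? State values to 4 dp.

From the data, Σu^2·u^2 = 17059, Σu^2·u = 1683, Σu^2 = 175, Σu·u = 175, Σu = 21, Σ1 = 4.
Moment sums: Σu^2·w = 10076, Σu·w = 998, Σw = 104.
So AᵀA·[α, β, γ]ᵀ = Aᵀw: [[17059, 1683, 175]; [1683, 175, 21]; [175, 21, 4]]·[α, β, γ]ᵀ = [10076, 998, 104]ᵀ.
Inverting the 3×3 Gram matrix, [α, β, γ]ᵀ = [1649/3300, 1191/1100, -2551/1650]ᵀ.

β = 1.0827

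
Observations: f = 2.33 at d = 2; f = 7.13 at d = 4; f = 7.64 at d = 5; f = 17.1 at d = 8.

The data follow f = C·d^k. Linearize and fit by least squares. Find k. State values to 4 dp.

Taking logs, ln f = k·ln d + ln C, so regress ln f on ln d.
Σln d = 5.7683, Σ(ln d)² = 9.3166, Σln f = 7.6827, Σln d·ln f = 12.4857.
Equations: 9.3166·k + 5.7683·ln C = 12.4857;  5.7683·k + 4·ln C = 7.6827.
Solving (det = 3.9930): k = 1.40921, ln C = -0.11153.

k = 1.4092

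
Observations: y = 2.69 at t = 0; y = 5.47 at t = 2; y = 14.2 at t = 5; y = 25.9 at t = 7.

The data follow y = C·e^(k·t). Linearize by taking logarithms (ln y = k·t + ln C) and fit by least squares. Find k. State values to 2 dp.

k = 0.32

Taking logs, ln y = k·t + ln C, so regress ln y on t.
AᵀA = [[78.0000, 14.0000]; [14.0000, 4]], rhs = [39.4445, 8.5963]ᵀ  (here Σt = 14.0000, Σ(t)² = 78.0000, Σln y = 8.5963, Σt·ln y = 39.4445).
Solving (det = 116.0000): k = 0.32267, ln C = 1.01973.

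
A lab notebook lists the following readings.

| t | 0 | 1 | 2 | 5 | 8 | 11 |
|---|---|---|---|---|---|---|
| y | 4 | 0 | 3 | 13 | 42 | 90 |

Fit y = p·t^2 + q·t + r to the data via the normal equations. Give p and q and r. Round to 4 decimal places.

Entries of AᵀA: Σt^2·t^2 = 19379, Σt^2·t = 1977, Σt^2 = 215, Σt·t = 215, Σt = 27, Σ1 = 6.
Right-hand side: Σt^2·y = 13915, Σt·y = 1397, Σy = 152.
Inverting the 3×3 Gram matrix, [p, q, r]ᵀ = [216047/217520, -673879/217520, 400639/108760]ᵀ.

p = 0.9932, q = -3.0980, r = 3.6837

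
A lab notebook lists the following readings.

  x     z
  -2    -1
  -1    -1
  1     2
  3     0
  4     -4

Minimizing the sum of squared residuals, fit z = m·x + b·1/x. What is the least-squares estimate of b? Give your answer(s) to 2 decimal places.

Normal-equation sums: Σx·x = 31, Σx·1/x = 5, Σ1/x·1/x = 349/144.
Right-hand side: Σx·z = -11, Σ1/x·z = 5/2.
Eliminating b: (349/144)·(row 1) − 5·(row 2) gives (7219/144)·m = (349/144)·(-11) − 5·(5/2) = -5639/144, so m = -5639/7219.
Then b = ((5/2) − 5·(-5639/7219))/(349/144) = 19080/7219.

b = 2.64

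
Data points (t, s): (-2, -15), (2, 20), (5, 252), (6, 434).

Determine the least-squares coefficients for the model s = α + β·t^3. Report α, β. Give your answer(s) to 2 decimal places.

α = 2.41, β = 2.00

With design matrix X, XᵀX = [[4, 341]; [341, 62409]] and Xᵀs = [691, 125524]ᵀ.
Δ = 4·62409 − 341² = 133355.
α = (691·62409 − 341·125524)/133355 = 64187/26671; β = (4·125524 − 341·691)/133355 = 53293/26671.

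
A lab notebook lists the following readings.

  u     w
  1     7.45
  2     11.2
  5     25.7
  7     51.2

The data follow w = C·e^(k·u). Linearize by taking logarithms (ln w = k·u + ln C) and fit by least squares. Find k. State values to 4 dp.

k = 0.3120

With ln wᵢ as the transformed response and uᵢ as the regressor:
Over the data: Σu = 15.0000, Σ(u)² = 79.0000, Σln w = 11.6064, Σu·ln w = 50.6227.
Normal system: [[79.0000, 15.0000]; [15.0000, 4]]·[k, ln C]ᵀ = [50.6227, 11.6064]ᵀ.
Δ = 79.0000·4 − (15.0000)² = 91.0000; k = (50.6227·4 − 15.0000·11.6064)/91.0000 = 0.31204, ln C = (79.0000·11.6064 − 15.0000·50.6227)/91.0000 = 1.73145.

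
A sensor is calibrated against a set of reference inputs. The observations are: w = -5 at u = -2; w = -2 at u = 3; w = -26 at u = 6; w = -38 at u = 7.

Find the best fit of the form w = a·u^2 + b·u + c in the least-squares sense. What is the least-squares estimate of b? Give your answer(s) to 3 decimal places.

b = 1.655

Forming XᵀX = [[3794, 578, 98]; [578, 98, 14]; [98, 14, 4]] and Xᵀw = [-2836, -418, -71]ᵀ gives XᵀX·[a, b, c]ᵀ = Xᵀw.
Inverting the 3×3 Gram matrix, [a, b, c]ᵀ = [-193/181, 599/362, 935/362]ᵀ.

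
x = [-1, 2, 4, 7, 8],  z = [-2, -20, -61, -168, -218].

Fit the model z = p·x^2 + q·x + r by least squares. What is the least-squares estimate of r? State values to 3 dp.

The normal equations are: 6770·p + 926·q + 134·r = -23242;  926·p + 134·q + 20·r = -3202;  134·p + 20·q + 5·r = -469.
(Σx^2·x^2 = 6770, Σx^2·x = 926, Σx^2 = 134, Σx·x = 134, Σx = 20, Σ1 = 5, Σx^2·z = -23242, Σx·z = -3202, Σz = -469.)
Solving the 3×3 system (Gaussian elimination) gives p = -8221/2716, q = -7319/2716, r = -2581/1358.

r = -1.901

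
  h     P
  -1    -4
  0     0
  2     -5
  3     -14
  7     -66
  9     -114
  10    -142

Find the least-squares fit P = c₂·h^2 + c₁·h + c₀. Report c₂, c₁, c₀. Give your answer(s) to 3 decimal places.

c₂ = -1.498, c₁ = 0.956, c₀ = -1.184

The normal equations are: 19060·c₂ + 2106·c₁ + 244·c₀ = -26818;  2106·c₂ + 244·c₁ + 30·c₀ = -2956;  244·c₂ + 30·c₁ + 7·c₀ = -345.
(Σh^2·h^2 = 19060, Σh^2·h = 2106, Σh^2 = 244, Σh·h = 244, Σh = 30, Σ1 = 7, Σh^2·P = -26818, Σh·P = -2956, ΣP = -345.)
Inverting the 3×3 Gram matrix, [c₂, c₁, c₀]ᵀ = [-246673/164721, 52501/54907, -195089/164721]ᵀ.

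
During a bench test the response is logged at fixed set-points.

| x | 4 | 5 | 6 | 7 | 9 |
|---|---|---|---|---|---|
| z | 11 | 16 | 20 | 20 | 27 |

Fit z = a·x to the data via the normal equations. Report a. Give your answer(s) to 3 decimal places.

Compute the Gram sums: Σx·x = 207.
Moment sums: Σx·z = 627.
MᵀM·[a]ᵀ = Mᵀz becomes [[207]]·[a]ᵀ = [627]ᵀ.
Hence a = 627 / 207 ≈ 3.02899.

a = 3.029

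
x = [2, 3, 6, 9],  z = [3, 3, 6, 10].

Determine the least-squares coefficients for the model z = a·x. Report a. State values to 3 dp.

a = 1.085

With design matrix A, AᵀA = [[130]] and Aᵀz = [141]ᵀ.
Hence a = 141 / 130 ≈ 1.08462.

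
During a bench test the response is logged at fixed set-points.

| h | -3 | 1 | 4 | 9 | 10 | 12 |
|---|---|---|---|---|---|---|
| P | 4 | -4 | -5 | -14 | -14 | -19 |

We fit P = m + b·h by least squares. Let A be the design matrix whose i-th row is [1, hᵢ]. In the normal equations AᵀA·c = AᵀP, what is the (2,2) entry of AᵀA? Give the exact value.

351

Row 2 ↔ basis h, column 2 ↔ basis h, so (AᵀA)_{2,2} = Σᵢ (h)·(h) = (-3)·(-3) + (1)·(1) + (4)·(4) + (9)·(9) + (10)·(10) + (12)·(12) = 351.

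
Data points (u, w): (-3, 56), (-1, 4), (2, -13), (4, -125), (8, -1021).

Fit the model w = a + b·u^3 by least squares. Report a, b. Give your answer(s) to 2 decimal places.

Sums needed: Σ1 = 5, Σu^3 = 556, Σu^3·u^3 = 267034.
Right-hand side: Σw = -1099, Σu^3·w = -532372.
Eliminating b: 267034·(row 1) − 556·(row 2) gives 1026034·a = 267034·(-1099) − 556·(-532372) = 2528466, so a = 1264233/513017.
Then b = ((-532372) − 556·(1264233/513017))/267034 = -1025408/513017.

a = 2.46, b = -2.00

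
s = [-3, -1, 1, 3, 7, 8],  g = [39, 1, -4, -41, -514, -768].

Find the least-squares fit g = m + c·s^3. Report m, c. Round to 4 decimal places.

m = -1.2102, c = -1.4968

Compute the Gram sums: Σ1 = 6, Σs^3 = 855, Σs^3·s^3 = 381253.
Right-hand side: Σg = -1287, Σs^3·g = -571683.
So XᵀX·[m, c]ᵀ = Xᵀg: [[6, 855]; [855, 381253]]·[m, c]ᵀ = [-1287, -571683]ᵀ.
Eliminating c: 381253·(row 1) − 855·(row 2) gives 1556493·m = 381253·(-1287) − 855·(-571683) = -1883646, so m = -627882/518831.
Then c = ((-571683) − 855·(-627882/518831))/381253 = -776571/518831.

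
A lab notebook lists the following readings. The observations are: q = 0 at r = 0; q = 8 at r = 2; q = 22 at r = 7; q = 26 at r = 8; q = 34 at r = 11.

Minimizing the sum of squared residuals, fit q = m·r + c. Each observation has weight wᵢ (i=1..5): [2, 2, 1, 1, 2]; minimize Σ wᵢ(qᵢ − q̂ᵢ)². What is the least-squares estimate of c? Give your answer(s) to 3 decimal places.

Setting ∂/∂m … = 0 gives: 363·m + 41·c = 1142;  41·m + 8·c = 132.
(Σwᵢ·r·r = 363, Σwᵢ·r = 41, Σwᵢ·1 = 8, Σwᵢ·r·q = 1142, Σwᵢ·q = 132.)
Determinant 363·8 − 41² = 1223.
m = (1142·8 − 41·132)/1223 = 3724/1223; c = (363·132 − 41·1142)/1223 = 1094/1223.

c = 0.895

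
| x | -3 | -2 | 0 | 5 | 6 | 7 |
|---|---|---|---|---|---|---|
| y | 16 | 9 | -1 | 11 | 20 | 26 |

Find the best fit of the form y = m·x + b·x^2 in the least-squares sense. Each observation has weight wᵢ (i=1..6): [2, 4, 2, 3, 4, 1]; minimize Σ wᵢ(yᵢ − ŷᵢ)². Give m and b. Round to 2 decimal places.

Sums needed: Σwᵢ·x·x = 302, Σwᵢ·x·x^2 = 1496, Σwᵢ·x^2·x^2 = 9686.
Right-hand side: Σwᵢ·x·y = 659, Σwᵢ·x^2·y = 5411.
AᵀWA·[m, b]ᵀ = AᵀWy becomes [[302, 1496]; [1496, 9686]]·[m, b]ᵀ = [659, 5411]ᵀ.
Eliminating b: 9686·(row 1) − 1496·(row 2) gives 687156·m = 9686·659 − 1496·5411 = -1711782, so m = -285297/114526.
Then b = (5411 − 1496·(-285297/114526))/9686 = 108043/114526.

m = -2.49, b = 0.94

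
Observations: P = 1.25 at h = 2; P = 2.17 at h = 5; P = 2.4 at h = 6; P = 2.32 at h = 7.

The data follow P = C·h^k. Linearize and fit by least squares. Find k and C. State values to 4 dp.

With ln Pᵢ as the transformed response and ln hᵢ as the regressor:
AᵀA = [[10.0677, 6.0403]; [6.0403, 4]], rhs = [4.6078, 2.7149]ᵀ  (here Σln h = 6.0403, Σ(ln h)² = 10.0677, Σln P = 2.7149, Σln h·ln P = 4.6078).
Solving (det = 3.7862): k = 0.53680, ln C = -0.13188, so C = exp(-0.13188) = 0.87644.

k = 0.5368, C = 0.8764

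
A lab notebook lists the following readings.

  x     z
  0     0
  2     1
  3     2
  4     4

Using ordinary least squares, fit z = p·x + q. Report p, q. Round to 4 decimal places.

p = 0.9429, q = -0.3714

With design matrix M, MᵀM = [[29, 9]; [9, 4]] and Mᵀz = [24, 7]ᵀ.
Δ = 29·4 − 9² = 35.
p = (24·4 − 9·7)/35 = 33/35; q = (29·7 − 9·24)/35 = -13/35.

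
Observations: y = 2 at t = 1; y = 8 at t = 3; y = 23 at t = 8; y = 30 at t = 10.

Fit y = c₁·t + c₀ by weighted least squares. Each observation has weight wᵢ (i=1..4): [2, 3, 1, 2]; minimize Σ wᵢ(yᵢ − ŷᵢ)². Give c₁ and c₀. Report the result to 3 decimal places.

The normal system XᵀWX·[c₁, c₀]ᵀ = XᵀWy is [[293, 39]; [39, 8]]·[c₁, c₀]ᵀ = [860, 111]ᵀ.
Determinant 293·8 − 39² = 823.
c₁ = (860·8 − 39·111)/823 = 2551/823; c₀ = (293·111 − 39·860)/823 = -1017/823.

c₁ = 3.100, c₀ = -1.236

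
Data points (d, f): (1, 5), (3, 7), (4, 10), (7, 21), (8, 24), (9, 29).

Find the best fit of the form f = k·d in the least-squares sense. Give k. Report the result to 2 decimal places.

k = 3.03

Entries of XᵀX: Σd·d = 220.
For Xᵀf: Σd·f = 666.
XᵀX·[k]ᵀ = Xᵀf becomes [[220]]·[k]ᵀ = [666]ᵀ.
k = 666/220 = 3.02727.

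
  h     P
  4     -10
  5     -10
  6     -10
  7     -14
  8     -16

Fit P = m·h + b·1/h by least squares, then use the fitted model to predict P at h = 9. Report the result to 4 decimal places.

Compute the Gram sums: Σh·h = 190, Σh·1/h = 5, Σ1/h·1/h = 117349/705600.
And Σh·P = -376, Σ1/h·P = -61/6.
Eliminating b: (117349/705600)·(row 1) − 5·(row 2) gives (465631/70560)·m = (117349/705600)·(-376) − 5·(-61/6) = -1031903/88200, so m = -4127612/2328155.
Then b = ((-61/6) − 5·(-4127612/2328155))/(117349/705600) = -3645600/465631.
At h = 9: P̂ = (-4127612/2328155)·(9) + (-3645600/465631)·(1/9) = -117521524/6984465.

P̂ = -16.8261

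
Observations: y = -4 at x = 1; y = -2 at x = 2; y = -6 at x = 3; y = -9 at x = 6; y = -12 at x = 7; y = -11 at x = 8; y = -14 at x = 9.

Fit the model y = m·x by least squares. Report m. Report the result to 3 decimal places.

m = -1.549

The normal system MᵀM·[m]ᵀ = Mᵀy is [[244]]·[m]ᵀ = [-378]ᵀ.
Hence m = -378 / 244 ≈ -1.54918.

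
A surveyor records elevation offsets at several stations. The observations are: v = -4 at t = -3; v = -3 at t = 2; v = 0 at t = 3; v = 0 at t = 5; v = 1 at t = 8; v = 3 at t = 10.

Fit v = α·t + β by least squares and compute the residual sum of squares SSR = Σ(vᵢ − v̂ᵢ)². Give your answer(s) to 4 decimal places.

From the data, Σt·t = 211, Σt = 25, Σ1 = 6.
For Aᵀv: Σt·v = 44, Σv = -3.
det = 211·6 − 25² = 641.
α = (44·6 − 25·(-3))/641 = 339/641; β = (211·(-3) − 25·44)/641 = -1733/641.
Residuals: 186/641, -868/641, 716/641, 38/641, -338/641, 266/641; SSR = 2320/641.

SSR = 3.6193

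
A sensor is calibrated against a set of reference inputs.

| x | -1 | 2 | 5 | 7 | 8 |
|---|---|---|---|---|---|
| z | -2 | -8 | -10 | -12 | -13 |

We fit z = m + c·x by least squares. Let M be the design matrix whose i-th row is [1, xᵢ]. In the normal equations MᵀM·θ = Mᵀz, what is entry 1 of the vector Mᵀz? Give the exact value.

-45

Entry 1 ↔ basis 1, so (Mᵀz)_{1} = Σᵢ zᵢ = (1)·(-2) + (1)·(-8) + (1)·(-10) + (1)·(-12) + (1)·(-13) = -45.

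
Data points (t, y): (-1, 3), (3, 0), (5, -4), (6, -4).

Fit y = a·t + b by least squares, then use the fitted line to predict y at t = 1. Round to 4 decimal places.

ŷ = 1.1565

Sums needed: Σt·t = 71, Σt = 13, Σ1 = 4.
Moment sums: Σt·y = -47, Σy = -5.
XᵀX·[a, b]ᵀ = Xᵀy becomes [[71, 13]; [13, 4]]·[a, b]ᵀ = [-47, -5]ᵀ.
Determinant 71·4 − 13² = 115.
a = ((-47)·4 − 13·(-5))/115 = -123/115; b = (71·(-5) − 13·(-47))/115 = 256/115.
At t = 1: ŷ = (-123/115)·(1) + (256/115)·(1) = 133/115.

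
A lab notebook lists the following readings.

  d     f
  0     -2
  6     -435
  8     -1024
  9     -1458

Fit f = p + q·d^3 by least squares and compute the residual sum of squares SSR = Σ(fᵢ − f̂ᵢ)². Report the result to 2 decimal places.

SSR = 2.30

Forming MᵀM = [[4, 1457]; [1457, 840241]] and Mᵀf = [-2919, -1681130]ᵀ gives MᵀM·[p, q]ᵀ = Mᵀf.
Eliminating q: 840241·(row 1) − 1457·(row 2) gives 1238115·p = 840241·(-2919) − 1457·(-1681130) = -3257069, so p = -3257069/1238115.
Then q = ((-1681130) − 1457·(-3257069/1238115))/840241 = -2471537/1238115.
Residuals: 780839/1238115, -1470964/1238115, 284751/412705, -164128/1238115; SSR = 2851214/1238115.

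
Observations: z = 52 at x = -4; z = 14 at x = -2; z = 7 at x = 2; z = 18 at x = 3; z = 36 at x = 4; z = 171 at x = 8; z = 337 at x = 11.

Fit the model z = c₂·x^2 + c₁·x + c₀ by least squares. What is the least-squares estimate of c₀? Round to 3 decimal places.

c₀ = -2.697

Forming AᵀA = [[19362, 1870, 234]; [1870, 234, 22]; [234, 22, 7]] and Aᵀz = [53375, 5051, 635]ᵀ gives AᵀA·[c₂, c₁, c₀]ᵀ = Aᵀz.
Solving the 3×3 system (Gaussian elimination) gives c₂ = 458341/153788, c₁ = -304229/153788, c₀ = -103692/38447.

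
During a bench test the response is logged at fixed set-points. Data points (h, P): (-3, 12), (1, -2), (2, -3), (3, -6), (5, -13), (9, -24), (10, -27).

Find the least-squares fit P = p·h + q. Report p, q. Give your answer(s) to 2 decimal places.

With design matrix A, AᵀA = [[229, 27]; [27, 7]] and AᵀP = [-613, -63]ᵀ.
Δ = 229·7 − 27² = 874.
p = ((-613)·7 − 27·(-63))/874 = -1295/437; q = (229·(-63) − 27·(-613))/874 = 1062/437.

p = -2.96, q = 2.43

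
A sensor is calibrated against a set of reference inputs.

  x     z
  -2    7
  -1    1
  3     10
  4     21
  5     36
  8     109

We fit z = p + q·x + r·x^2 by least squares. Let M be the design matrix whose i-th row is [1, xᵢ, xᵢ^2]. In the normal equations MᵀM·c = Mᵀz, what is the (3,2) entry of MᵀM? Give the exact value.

Row 3 ↔ basis x^2, column 2 ↔ basis x, so (MᵀM)_{3,2} = Σᵢ (x^2)·(x) = (4)·(-2) + (1)·(-1) + (9)·(3) + (16)·(4) + (25)·(5) + (64)·(8) = 719.

719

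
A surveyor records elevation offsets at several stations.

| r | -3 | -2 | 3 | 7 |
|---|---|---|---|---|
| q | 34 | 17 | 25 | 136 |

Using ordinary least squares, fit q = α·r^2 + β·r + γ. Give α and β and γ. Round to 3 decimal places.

α = 2.928, β = -1.468, γ = 2.860

Entries of XᵀX: Σr^2·r^2 = 2579, Σr^2·r = 335, Σr^2 = 71, Σr·r = 71, Σr = 5, Σ1 = 4.
And Σr^2·q = 7263, Σr·q = 891, Σq = 212.
Normal equations: [[2579, 335, 71]; [335, 71, 5]; [71, 5, 4]]·[α, β, γ]ᵀ = [7263, 891, 212]ᵀ.
Inverting the 3×3 Gram matrix, [α, β, γ]ᵀ = [3221/1100, -323/220, 143/50]ᵀ.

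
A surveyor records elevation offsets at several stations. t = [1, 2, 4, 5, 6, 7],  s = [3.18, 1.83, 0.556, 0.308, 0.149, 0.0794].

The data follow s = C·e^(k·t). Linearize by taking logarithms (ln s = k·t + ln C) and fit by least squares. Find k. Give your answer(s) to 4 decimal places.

With ln sᵢ as the transformed response and tᵢ as the regressor:
AᵀA = [[131.0000, 25.0000]; [25.0000, 6]], rhs = [-35.0264, -4.4405]ᵀ  (here Σt = 25.0000, Σ(t)² = 131.0000, Σln s = -4.4405, Σt·ln s = -35.0264).
Δ = 131.0000·6 − (25.0000)² = 161.0000; k = (-35.0264·6 − 25.0000·-4.4405)/161.0000 = -0.61581, ln C = (131.0000·-4.4405 − 25.0000·-35.0264)/161.0000 = 1.82579.

k = -0.6158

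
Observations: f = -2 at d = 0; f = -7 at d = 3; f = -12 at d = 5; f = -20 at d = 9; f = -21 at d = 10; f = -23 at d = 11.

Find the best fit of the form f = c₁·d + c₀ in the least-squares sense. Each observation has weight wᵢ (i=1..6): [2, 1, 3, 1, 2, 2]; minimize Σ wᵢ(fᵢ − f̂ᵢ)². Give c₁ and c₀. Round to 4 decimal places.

Compute the Gram sums: Σwᵢ·d·d = 607, Σwᵢ·d = 69, Σwᵢ·1 = 11.
Right-hand side: Σwᵢ·d·f = -1307, Σwᵢ·f = -155.
AᵀWA·[c₁, c₀]ᵀ = AᵀWf becomes [[607, 69]; [69, 11]]·[c₁, c₀]ᵀ = [-1307, -155]ᵀ.
Determinant 607·11 − 69² = 1916.
c₁ = ((-1307)·11 − 69·(-155))/1916 = -1841/958; c₀ = (607·(-155) − 69·(-1307))/1916 = -1951/958.

c₁ = -1.9217, c₀ = -2.0365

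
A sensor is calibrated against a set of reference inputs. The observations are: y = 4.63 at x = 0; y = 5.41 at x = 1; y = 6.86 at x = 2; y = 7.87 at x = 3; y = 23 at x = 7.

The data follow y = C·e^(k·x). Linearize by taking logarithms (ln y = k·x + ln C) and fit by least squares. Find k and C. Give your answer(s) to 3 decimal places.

Let Y = ln y. Fitting Y = k·x + ln C by least squares:
Σx = 13.0000, Σ(x)² = 63.0000, Σln y = 10.3451, Σx·ln y = 33.6773.
Equations: 63.0000·k + 13.0000·ln C = 33.6773;  13.0000·k + 5·ln C = 10.3451.
Δ = 63.0000·5 − (13.0000)² = 146.0000; k = (33.6773·5 − 13.0000·10.3451)/146.0000 = 0.23220, ln C = (63.0000·10.3451 − 13.0000·33.6773)/146.0000 = 1.46530, so C = exp(1.46530) = 4.32886.

k = 0.232, C = 4.329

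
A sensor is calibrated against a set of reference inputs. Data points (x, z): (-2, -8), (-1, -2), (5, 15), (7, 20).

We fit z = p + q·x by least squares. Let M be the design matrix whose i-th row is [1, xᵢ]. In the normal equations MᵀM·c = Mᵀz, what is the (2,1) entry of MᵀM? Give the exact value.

Row 2 ↔ basis x, column 1 ↔ basis 1, so (MᵀM)_{2,1} = Σᵢ x = (-2)·(1) + (-1)·(1) + (5)·(1) + (7)·(1) = 9.

9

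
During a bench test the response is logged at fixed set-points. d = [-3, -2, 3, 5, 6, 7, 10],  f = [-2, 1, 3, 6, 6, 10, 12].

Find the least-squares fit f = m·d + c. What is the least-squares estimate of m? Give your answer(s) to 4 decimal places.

m = 0.9989

Forming AᵀA = [[232, 26]; [26, 7]] and Aᵀf = [269, 36]ᵀ gives AᵀA·[m, c]ᵀ = Aᵀf.
Δ = 232·7 − 26² = 948.
m = (269·7 − 26·36)/948 = 947/948; c = (232·36 − 26·269)/948 = 679/474.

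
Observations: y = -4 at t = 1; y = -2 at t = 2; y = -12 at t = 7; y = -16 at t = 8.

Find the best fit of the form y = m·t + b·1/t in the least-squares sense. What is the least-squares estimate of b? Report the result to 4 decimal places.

Entries of MᵀM: Σt·t = 118, Σt·1/t = 4, Σ1/t·1/t = 4033/3136.
For Mᵀy: Σt·y = -220, Σ1/t·y = -61/7.
Eliminating b: (4033/3136)·(row 1) − 4·(row 2) gives (212859/1568)·m = (4033/3136)·(-220) − 4·(-61/7) = -194487/784, so m = -129658/70953.
Then b = ((-61/7) − 4·(-129658/70953))/(4033/3136) = -77504/70953.

b = -1.0923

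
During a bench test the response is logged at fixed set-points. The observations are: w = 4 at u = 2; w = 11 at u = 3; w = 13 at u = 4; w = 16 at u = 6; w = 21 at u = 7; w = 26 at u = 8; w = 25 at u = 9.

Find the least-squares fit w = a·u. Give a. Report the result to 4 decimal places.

With design matrix M, MᵀM = [[259]] and Mᵀw = [769]ᵀ.
a = 769/259 = 2.96911.

a = 2.9691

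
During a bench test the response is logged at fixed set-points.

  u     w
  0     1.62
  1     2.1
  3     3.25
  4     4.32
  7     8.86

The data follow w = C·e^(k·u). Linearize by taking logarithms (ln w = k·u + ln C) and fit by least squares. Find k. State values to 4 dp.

Linearized form: ln w = k·u + ln C. From the 5 transformed points,
Sums: Σu = 15.0000, Σ(u)² = 75.0000, Σln w = 6.0478, Σu·ln w = 25.4018.
Normal system: [[75.0000, 15.0000]; [15.0000, 5]]·[k, ln C]ᵀ = [25.4018, 6.0478]ᵀ.
Slope k = (n·Σu·ln w − Σu·Σln w)/(n·Σ(u)² − (Σu)²) = (5·25.4018 − 15.0000·6.0478)/150.0000 = 0.24194; ln C = (Σln w − k·Σu)/n = 0.48374.

k = 0.2419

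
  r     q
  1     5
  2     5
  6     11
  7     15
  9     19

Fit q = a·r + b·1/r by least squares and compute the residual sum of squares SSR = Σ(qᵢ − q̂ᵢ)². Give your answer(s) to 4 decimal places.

From the data, Σr·r = 171, Σr·1/r = 5, Σ1/r·1/r = 10403/7938.
Right-hand side: Σr·q = 357, Σ1/r·q = 856/63.
MᵀM·[a, b]ᵀ = Mᵀq becomes [[171, 5]; [5, 10403/7938]]·[a, b]ᵀ = [357, 856/63]ᵀ.
det = 171·(10403/7938) − 5² = 175607/882.
a = (357·(10403/7938) − 5·(856/63))/(175607/882) = 1058197/526821; b = (171·(856/63) − 5·357)/(175607/882) = 474894/175607.
Residuals: 151226/526821, -194630/526821, -263866/175607, 291410/526821, 109176/175607; SSR = 556528/175607.

SSR = 3.1692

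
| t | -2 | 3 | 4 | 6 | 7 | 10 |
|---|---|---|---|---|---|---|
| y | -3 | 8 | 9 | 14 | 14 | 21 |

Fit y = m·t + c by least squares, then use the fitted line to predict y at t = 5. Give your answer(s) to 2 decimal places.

The normal system MᵀM·[m, c]ᵀ = Mᵀy is [[214, 28]; [28, 6]]·[m, c]ᵀ = [458, 63]ᵀ.
Eliminating c: 6·(row 1) − 28·(row 2) gives 500·m = 6·458 − 28·63 = 984, so m = 246/125.
Then c = (63 − 28·(246/125))/6 = 329/250.
At t = 5: ŷ = (246/125)·(5) + (329/250)·(1) = 2789/250.

ŷ = 11.16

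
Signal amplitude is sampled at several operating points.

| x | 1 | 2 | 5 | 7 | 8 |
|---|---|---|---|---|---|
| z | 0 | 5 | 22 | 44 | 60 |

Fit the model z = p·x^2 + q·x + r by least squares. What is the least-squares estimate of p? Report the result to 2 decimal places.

Sums needed: Σx^2·x^2 = 7139, Σx^2·x = 989, Σx^2 = 143, Σx·x = 143, Σx = 23, Σ1 = 5.
And Σx^2·z = 6566, Σx·z = 908, Σz = 131.
AᵀA·[p, q, r]ᵀ = Aᵀz becomes [[7139, 989, 143]; [989, 143, 23]; [143, 23, 5]]·[p, q, r]ᵀ = [6566, 908, 131]ᵀ.
Row-reducing yields p = 1037/1038, q = -237/346, r = 404/519.

p = 1.00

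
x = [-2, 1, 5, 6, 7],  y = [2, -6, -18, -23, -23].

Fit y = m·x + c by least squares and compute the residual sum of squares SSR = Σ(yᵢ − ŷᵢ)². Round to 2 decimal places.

SSR = 4.95

With design matrix A, AᵀA = [[115, 17]; [17, 5]] and Aᵀy = [-399, -68]ᵀ.
Δ = 115·5 − 17² = 286.
m = ((-399)·5 − 17·(-68))/286 = -839/286; c = (115·(-68) − 17·(-399))/286 = -1037/286.
Residuals: -69/286, 80/143, 42/143, -39/22, 166/143; SSR = 1415/286.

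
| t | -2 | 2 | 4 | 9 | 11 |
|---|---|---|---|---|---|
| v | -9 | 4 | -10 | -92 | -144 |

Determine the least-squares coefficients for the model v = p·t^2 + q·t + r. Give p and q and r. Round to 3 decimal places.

p = -1.477, q = 2.832, r = 2.971

The normal system XᵀX·[p, q, r]ᵀ = Xᵀv is [[21490, 2124, 226]; [2124, 226, 24]; [226, 24, 5]]·[p, q, r]ᵀ = [-25056, -2426, -251]ᵀ.
Inverting the 3×3 Gram matrix, [p, q, r]ᵀ = [-312607/211639, 599347/211639, 628693/211639]ᵀ.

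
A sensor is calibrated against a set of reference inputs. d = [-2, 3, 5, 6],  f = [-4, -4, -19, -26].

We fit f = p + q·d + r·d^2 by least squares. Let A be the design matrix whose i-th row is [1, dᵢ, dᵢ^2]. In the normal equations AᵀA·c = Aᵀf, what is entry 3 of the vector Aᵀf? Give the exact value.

-1463

Entry 3 ↔ basis d^2, so (Aᵀf)_{3} = Σᵢ (d^2)·fᵢ = (4)·(-4) + (9)·(-4) + (25)·(-19) + (36)·(-26) = -1463.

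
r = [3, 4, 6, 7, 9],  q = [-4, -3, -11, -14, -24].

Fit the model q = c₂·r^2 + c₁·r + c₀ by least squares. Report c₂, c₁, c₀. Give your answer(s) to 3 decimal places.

Forming AᵀA = [[10595, 1379, 191]; [1379, 191, 29]; [191, 29, 5]] and Aᵀq = [-3110, -404, -56]ᵀ gives AᵀA·[c₂, c₁, c₀]ᵀ = Aᵀq.
Solving the 3×3 system (Gaussian elimination) gives c₂ = -13/33, c₁ = 40/33, c₀ = -35/11.

c₂ = -0.394, c₁ = 1.212, c₀ = -3.182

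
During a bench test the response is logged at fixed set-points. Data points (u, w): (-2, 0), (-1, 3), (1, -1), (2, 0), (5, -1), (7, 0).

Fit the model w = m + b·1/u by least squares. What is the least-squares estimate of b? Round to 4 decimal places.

b = -1.6755

Setting ∂/∂m … = 0 gives: 6·m + (12/35)·b = 1;  (12/35)·m + (6273/2450)·b = -21/5.
Eliminating b: (6273/2450)·(row 1) − (12/35)·(row 2) gives (747/49)·m = (6273/2450)·1 − (12/35)·(-21/5) = 9801/2450, so m = 1089/4150.
Then b = ((-21/5) − (12/35)·(1089/4150))/(6273/2450) = -2086/1245.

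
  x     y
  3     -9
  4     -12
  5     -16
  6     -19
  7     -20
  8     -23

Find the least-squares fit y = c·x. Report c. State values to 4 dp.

Forming MᵀM = [[199]] and Mᵀy = [-593]ᵀ gives MᵀM·[c]ᵀ = Mᵀy.
Hence c = -593 / 199 ≈ -2.9799.

c = -2.9799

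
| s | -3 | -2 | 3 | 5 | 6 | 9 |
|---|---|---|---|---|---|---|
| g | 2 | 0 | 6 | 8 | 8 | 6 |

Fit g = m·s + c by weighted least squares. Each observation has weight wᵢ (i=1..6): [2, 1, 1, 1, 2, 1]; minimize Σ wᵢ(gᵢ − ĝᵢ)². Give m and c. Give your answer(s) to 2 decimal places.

m = 0.59, c = 3.45

From the data, Σwᵢ·s·s = 209, Σwᵢ·s = 21, Σwᵢ·1 = 8.
Moment sums: Σwᵢ·s·g = 196, Σwᵢ·g = 40.
So AᵀWA·[m, c]ᵀ = AᵀWg: [[209, 21]; [21, 8]]·[m, c]ᵀ = [196, 40]ᵀ.
Δ = 209·8 − 21² = 1231.
m = (196·8 − 21·40)/1231 = 728/1231; c = (209·40 − 21·196)/1231 = 4244/1231.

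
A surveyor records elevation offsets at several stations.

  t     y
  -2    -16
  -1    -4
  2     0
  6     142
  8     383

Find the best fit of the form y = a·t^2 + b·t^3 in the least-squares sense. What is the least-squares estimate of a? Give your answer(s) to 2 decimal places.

AᵀA·[a, b]ᵀ = Aᵀy reads: 5425·a + 40543·b = 29556;  40543·a + 308929·b = 226900.
Eliminating b: 308929·(row 1) − 40543·(row 2) gives 32204976·a = 308929·29556 − 40543·226900 = -68501176, so a = -8562647/4025622.
Then b = (226900 − 40543·(-8562647/4025622))/308929 = 4080449/4025622.

a = -2.13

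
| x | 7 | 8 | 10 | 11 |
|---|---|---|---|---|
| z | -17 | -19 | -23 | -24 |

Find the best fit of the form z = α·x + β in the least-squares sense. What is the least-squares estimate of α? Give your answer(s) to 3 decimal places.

α = -1.800

Setting ∂/∂α … = 0 gives: 334·α + 36·β = -765;  36·α + 4·β = -83.
det = 334·4 − 36² = 40.
α = ((-765)·4 − 36·(-83))/40 = -9/5; β = (334·(-83) − 36·(-765))/40 = -91/20.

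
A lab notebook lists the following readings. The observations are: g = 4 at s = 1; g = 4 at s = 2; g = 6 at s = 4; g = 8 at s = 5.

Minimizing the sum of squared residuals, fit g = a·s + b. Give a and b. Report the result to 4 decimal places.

a = 1.0000, b = 2.5000

Sums needed: Σs·s = 46, Σs = 12, Σ1 = 4.
And Σs·g = 76, Σg = 22.
Δ = 46·4 − 12² = 40.
a = (76·4 − 12·22)/40 = 1; b = (46·22 − 12·76)/40 = 5/2.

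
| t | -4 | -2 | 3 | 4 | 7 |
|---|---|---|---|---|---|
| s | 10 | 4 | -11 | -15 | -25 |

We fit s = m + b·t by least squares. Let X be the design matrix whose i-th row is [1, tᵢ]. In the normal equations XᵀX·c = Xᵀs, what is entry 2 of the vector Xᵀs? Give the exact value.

-316

Entry 2 ↔ basis t, so (Xᵀs)_{2} = Σᵢ (t)·sᵢ = (-4)·(10) + (-2)·(4) + (3)·(-11) + (4)·(-15) + (7)·(-25) = -316.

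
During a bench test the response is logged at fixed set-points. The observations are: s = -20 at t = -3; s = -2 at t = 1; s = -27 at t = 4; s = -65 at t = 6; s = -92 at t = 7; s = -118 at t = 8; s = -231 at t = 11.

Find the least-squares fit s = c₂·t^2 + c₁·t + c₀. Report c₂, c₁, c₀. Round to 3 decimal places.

c₂ = -1.997, c₁ = 0.977, c₀ = 0.395

The normal system MᵀM·[c₂, c₁, c₀]ᵀ = Mᵀs is [[22772, 2440, 296]; [2440, 296, 34]; [296, 34, 7]]·[c₂, c₁, c₀]ᵀ = [-42965, -4569, -555]ᵀ.
Inverting the 3×3 Gram matrix, [c₂, c₁, c₀]ᵀ = [-1178939/590484, 576877/590484, 38893/98414]ᵀ.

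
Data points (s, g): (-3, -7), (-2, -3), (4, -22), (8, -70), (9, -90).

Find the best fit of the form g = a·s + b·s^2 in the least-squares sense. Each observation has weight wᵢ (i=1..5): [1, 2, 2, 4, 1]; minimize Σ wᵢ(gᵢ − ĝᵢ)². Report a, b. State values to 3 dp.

From the data, Σwᵢ·s·s = 386, Σwᵢ·s·s^2 = 2862, Σwᵢ·s^2·s^2 = 23570.
And Σwᵢ·s·g = -3193, Σwᵢ·s^2·g = -26001.
Determinant 386·23570 − 2862² = 906976.
a = ((-3193)·23570 − 2862·(-26001))/906976 = -211037/226744; b = (386·(-26001) − 2862·(-3193))/906976 = -224505/226744.

a = -0.931, b = -0.990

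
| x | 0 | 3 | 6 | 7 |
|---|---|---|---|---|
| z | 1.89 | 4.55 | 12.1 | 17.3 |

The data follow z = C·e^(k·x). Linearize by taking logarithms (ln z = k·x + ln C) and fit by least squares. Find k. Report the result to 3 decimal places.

Linearized form: ln z = k·x + ln C. From the 4 transformed points,
Σx = 16.0000, Σ(x)² = 94.0000, Σln z = 7.4956, Σx·ln z = 39.4596.
Normal system: [[94.0000, 16.0000]; [16.0000, 4]]·[k, ln C]ᵀ = [39.4596, 7.4956]ᵀ.
Δ = 94.0000·4 − (16.0000)² = 120.0000; k = (39.4596·4 − 16.0000·7.4956)/120.0000 = 0.31590, ln C = (94.0000·7.4956 − 16.0000·39.4596)/120.0000 = 0.61029.

k = 0.316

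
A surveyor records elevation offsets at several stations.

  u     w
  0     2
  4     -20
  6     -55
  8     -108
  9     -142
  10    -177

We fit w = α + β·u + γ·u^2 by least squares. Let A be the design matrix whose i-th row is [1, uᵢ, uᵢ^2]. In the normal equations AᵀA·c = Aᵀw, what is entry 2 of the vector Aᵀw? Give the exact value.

-4322

Entry 2 ↔ basis u, so (Aᵀw)_{2} = Σᵢ (u)·wᵢ = (0)·(2) + (4)·(-20) + (6)·(-55) + (8)·(-108) + (9)·(-142) + (10)·(-177) = -4322.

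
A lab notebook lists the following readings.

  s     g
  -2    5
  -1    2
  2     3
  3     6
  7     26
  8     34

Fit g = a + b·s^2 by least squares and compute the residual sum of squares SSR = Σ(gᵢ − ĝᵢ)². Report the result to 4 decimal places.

Normal-equation sums: Σ1 = 6, Σs^2 = 131, Σs^2·s^2 = 6611.
And Σg = 76, Σs^2·g = 3538.
Normal equations: [[6, 131]; [131, 6611]]·[a, b]ᵀ = [76, 3538]ᵀ.
Δ = 6·6611 − 131² = 22505.
a = (76·6611 − 131·3538)/22505 = 38958/22505; b = (6·3538 − 131·76)/22505 = 11272/22505.
Residuals: 28479/22505, -1044/4501, -16531/22505, -768/3215, -6156/22505, 4804/22505; SSR = 53386/22505.

SSR = 2.3722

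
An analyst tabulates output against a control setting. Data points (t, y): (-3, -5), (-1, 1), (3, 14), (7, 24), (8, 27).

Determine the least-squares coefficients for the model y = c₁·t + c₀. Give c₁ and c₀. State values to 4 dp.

From the data, Σt·t = 132, Σt = 14, Σ1 = 5.
Right-hand side: Σt·y = 440, Σy = 61.
Eliminating c₀: 5·(row 1) − 14·(row 2) gives 464·c₁ = 5·440 − 14·61 = 1346, so c₁ = 673/232.
Then c₀ = (61 − 14·(673/232))/5 = 473/116.

c₁ = 2.9009, c₀ = 4.0776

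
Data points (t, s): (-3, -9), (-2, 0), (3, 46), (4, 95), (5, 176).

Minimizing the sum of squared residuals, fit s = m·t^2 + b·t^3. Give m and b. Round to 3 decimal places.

m = 2.004, b = 1.003

Setting ∂/∂m … = 0 gives: 1059·m + 4117·b = 6253;  4117·m + 21243·b = 29565.
(Σt^2·t^2 = 1059, Σt^2·t^3 = 4117, Σt^3·t^3 = 21243, Σt^2·s = 6253, Σt^3·s = 29565.)
Δ = 1059·21243 − 4117² = 5546648.
m = (6253·21243 − 4117·29565)/5546648 = 5556687/2773324; b = (1059·29565 − 4117·6253)/5546648 = 2782867/2773324.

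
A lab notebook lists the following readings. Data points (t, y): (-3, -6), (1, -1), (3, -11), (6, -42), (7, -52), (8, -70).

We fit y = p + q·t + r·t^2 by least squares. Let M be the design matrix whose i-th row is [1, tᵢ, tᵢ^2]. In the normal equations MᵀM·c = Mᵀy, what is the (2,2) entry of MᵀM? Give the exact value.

168

Row 2 ↔ basis t, column 2 ↔ basis t, so (MᵀM)_{2,2} = Σᵢ (t)·(t) = (-3)·(-3) + (1)·(1) + (3)·(3) + (6)·(6) + (7)·(7) + (8)·(8) = 168.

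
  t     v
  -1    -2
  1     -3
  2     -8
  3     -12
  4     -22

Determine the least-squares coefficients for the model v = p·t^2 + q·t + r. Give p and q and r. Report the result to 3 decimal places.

p = -1.116, q = -0.552, r = -1.485

From the data, Σt^2·t^2 = 355, Σt^2·t = 99, Σt^2 = 31, Σt·t = 31, Σt = 9, Σ1 = 5.
Moment sums: Σt^2·v = -497, Σt·v = -141, Σv = -47.
Inverting the 3×3 Gram matrix, [p, q, r]ᵀ = [-758/679, -375/679, -144/97]ᵀ.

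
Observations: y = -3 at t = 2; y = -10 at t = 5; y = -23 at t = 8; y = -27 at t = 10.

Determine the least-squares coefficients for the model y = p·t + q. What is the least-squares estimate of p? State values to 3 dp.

Entries of AᵀA: Σt·t = 193, Σt = 25, Σ1 = 4.
Moment sums: Σt·y = -510, Σy = -63.
Normal equations: [[193, 25]; [25, 4]]·[p, q]ᵀ = [-510, -63]ᵀ.
Determinant 193·4 − 25² = 147.
p = ((-510)·4 − 25·(-63))/147 = -155/49; q = (193·(-63) − 25·(-510))/147 = 197/49.

p = -3.163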